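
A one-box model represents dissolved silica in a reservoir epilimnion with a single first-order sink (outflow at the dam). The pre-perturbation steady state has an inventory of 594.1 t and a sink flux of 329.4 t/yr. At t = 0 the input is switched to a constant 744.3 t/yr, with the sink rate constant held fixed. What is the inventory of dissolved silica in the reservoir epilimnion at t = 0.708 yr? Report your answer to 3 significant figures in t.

837 t

Residence time τ = M₀/F₀ = 1.804 yr. The eventual steady state is M_∞ = M₀·(F₁/F₀) = 594.1 × 744.3/329.4 = 1342.4 t.
The anomaly ΔM(t) = M(t) − M_∞ decays as ΔM₀·e^(−t/τ) with ΔM₀ = 594.1 − 1342.4 = −748.3 t.
At t = 0.708 yr, e^(−t/τ) = e^(−0.3926) = 0.6753, so ΔM = −505.4 t and M = 1342.4 − 505.4 = 837.05 t.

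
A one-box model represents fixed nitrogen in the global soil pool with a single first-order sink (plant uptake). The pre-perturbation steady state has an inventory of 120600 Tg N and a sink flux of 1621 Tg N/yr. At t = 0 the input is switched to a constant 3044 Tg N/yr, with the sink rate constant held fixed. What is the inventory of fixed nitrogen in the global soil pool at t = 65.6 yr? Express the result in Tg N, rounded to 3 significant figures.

183000 Tg N

Residence time τ = M₀/F₀ = 74.40 yr. The eventual steady state is M_∞ = M₀·(F₁/F₀) = 120600 × 3044/1621 = 226470 Tg N.
The anomaly ΔM(t) = M(t) − M_∞ decays as ΔM₀·e^(−t/τ) with ΔM₀ = 120600 − 226470 = −105900 Tg N.
At t = 65.6 yr, e^(−t/τ) = e^(−0.8817) = 0.4141, so ΔM = −43840 Tg N and M = 226470 − 43840 = 182630 Tg N.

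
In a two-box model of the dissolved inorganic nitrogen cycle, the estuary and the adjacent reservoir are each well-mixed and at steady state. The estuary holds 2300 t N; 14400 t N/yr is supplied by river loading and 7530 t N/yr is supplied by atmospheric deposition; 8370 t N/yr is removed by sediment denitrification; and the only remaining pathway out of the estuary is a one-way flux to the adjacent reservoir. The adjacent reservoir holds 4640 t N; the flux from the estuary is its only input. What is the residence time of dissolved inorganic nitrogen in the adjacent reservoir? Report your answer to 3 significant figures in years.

0.342 yr

Balance the estuary: ΣF_in = 14400 + 7530 = 21930 t N/yr.
Flux to the adjacent reservoir = ΣF_in − (8370) = 13560 t N/yr.
At steady state the output of the adjacent reservoir equals its input, 13560 t N/yr.
τ = M / F = 4640 / 13560 = 0.3422 yr.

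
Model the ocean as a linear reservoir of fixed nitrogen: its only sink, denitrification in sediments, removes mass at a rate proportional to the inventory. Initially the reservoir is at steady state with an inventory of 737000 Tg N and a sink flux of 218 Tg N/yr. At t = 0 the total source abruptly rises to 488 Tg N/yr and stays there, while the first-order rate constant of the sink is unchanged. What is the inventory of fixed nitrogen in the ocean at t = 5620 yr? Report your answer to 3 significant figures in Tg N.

τ = M₀/F₀ = 737000/218 = 3381 yr; rate constant k = 1/τ.
New steady state M_∞ = F₁/k = F₁·τ = 488 × 3381 = 1.6498×10^6 Tg N.
M(t) = M_∞ + (M₀ − M_∞)·e^(−t/τ); t/τ = 5620/3381 = 1.662, so e^(−t/τ) = 0.1897.
M(t) = 1.6498×10^6 − 912800 × 0.1897 = 1.4766×10^6 Tg N.

1.48×10^6 Tg N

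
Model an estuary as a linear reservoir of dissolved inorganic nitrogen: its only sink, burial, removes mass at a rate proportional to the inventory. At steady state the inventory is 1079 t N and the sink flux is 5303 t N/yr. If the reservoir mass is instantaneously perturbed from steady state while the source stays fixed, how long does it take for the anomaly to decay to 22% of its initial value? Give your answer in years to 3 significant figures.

For a linear reservoir the anomaly decays as exp(−t/τ) with τ = M/F = 1079/5303 = 0.2035 yr.
exp(−t/τ) = 0.22 ⇒ t = −τ ln(0.22) = 0.2035 × 1.514 = 0.3081 yr.

0.308 yr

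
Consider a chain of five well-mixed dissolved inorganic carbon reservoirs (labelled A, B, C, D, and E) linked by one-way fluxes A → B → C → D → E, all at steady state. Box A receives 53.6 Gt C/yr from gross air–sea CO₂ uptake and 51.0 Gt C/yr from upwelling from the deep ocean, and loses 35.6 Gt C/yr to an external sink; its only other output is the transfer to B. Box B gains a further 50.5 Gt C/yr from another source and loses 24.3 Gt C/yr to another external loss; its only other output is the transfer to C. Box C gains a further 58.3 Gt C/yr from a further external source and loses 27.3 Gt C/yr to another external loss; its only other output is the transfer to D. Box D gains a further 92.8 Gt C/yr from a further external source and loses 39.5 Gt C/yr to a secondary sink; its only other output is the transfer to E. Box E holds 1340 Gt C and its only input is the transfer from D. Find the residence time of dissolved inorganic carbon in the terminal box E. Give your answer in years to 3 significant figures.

Box A: F(A→B) = (53.6 + 51.0) − 35.6 = 69.000 Gt C/yr.
Box B: F(B→C) = (69.000 + 50.5) − 24.3 = 95.200 Gt C/yr.
Box C: F(C→D) = (95.200 + 58.3) − 27.3 = 126.20 Gt C/yr.
Box D: F(D→E) = (126.20 + 92.8) − 39.5 = 179.50 Gt C/yr.
Box E throughput = its input = 179.50 Gt C/yr; τ = 1340 / 179.50 = 7.465 yr.

7.47 yr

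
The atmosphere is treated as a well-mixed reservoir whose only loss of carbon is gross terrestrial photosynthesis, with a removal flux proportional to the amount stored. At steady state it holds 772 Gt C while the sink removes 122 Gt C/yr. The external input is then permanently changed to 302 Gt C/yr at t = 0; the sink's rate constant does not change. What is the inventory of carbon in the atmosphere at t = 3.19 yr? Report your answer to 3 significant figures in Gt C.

1220 Gt C

Residence time τ = M₀/F₀ = 6.328 yr. The eventual steady state is M_∞ = M₀·(F₁/F₀) = 772 × 302/122 = 1911.0 Gt C.
The anomaly ΔM(t) = M(t) − M_∞ decays as ΔM₀·e^(−t/τ) with ΔM₀ = 772 − 1911.0 = −1139 Gt C.
At t = 3.19 yr, e^(−t/τ) = e^(−0.5041) = 0.6040, so ΔM = −688.0 Gt C and M = 1911.0 − 688.0 = 1223.0 Gt C.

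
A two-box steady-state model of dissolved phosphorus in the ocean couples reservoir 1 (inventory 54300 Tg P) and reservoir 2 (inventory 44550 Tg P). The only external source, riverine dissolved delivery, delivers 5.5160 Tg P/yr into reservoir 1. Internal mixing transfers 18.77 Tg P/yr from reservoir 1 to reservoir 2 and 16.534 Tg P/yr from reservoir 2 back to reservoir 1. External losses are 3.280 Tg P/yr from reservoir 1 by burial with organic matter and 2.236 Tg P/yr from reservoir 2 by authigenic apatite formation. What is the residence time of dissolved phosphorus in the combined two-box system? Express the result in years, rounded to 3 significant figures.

17900 yr

For the system as a whole, the A↔B exchange is internal and contributes nothing to the throughput; only the external sinks remove mass.
M_total = 54300 + 44550 = 98850 Tg P.
ΣF_external_out = 3.280 + 2.236 = 5.5160 Tg P/yr.
τ = M_total / ΣF_ext = 98850 / 5.5160 = 17920 yr.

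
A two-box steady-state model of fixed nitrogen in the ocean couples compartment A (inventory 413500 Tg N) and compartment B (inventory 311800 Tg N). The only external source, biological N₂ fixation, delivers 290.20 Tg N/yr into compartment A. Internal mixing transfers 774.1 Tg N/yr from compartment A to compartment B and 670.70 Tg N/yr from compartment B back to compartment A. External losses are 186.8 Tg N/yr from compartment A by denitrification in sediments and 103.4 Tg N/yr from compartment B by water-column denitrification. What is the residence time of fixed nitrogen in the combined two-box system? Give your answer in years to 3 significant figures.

2500 yr

For the system as a whole, the A↔B exchange is internal and contributes nothing to the throughput; only the external sinks remove mass.
M_total = 413500 + 311800 = 725300 Tg N.
ΣF_external_out = 186.8 + 103.4 = 290.20 Tg N/yr.
τ = M_total / ΣF_ext = 725300 / 290.20 = 2499 yr.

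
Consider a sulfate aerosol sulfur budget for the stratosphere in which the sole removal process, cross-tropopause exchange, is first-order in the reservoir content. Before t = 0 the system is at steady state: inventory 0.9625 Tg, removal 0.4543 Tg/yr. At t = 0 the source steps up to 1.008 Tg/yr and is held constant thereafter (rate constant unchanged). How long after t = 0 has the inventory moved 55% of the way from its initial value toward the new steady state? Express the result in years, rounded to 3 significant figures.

τ = M₀/F₀ = 0.9625/0.4543 = 2.119 yr.
The remaining gap fraction is e^(−t/τ); 55% covered ⇒ e^(−t/τ) = 0.450.
t = −τ ln(0.450) = 2.119 × 0.7985 = 1.692 yr.

1.69 yr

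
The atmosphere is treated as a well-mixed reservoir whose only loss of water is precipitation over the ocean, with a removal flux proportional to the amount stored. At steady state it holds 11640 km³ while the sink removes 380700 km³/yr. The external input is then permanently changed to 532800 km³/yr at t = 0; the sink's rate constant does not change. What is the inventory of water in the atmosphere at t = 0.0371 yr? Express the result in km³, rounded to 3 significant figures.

14900 km³

Residence time τ = M₀/F₀ = 0.03058 yr. The eventual steady state is M_∞ = M₀·(F₁/F₀) = 11640 × 532800/380700 = 16290 km³.
The anomaly ΔM(t) = M(t) − M_∞ decays as ΔM₀·e^(−t/τ) with ΔM₀ = 11640 − 16290 = −4650 km³.
At t = 0.0371 yr, e^(−t/τ) = e^(−1.213) = 0.2972, so ΔM = −1382 km³ and M = 16290 − 1382 = 14908 km³.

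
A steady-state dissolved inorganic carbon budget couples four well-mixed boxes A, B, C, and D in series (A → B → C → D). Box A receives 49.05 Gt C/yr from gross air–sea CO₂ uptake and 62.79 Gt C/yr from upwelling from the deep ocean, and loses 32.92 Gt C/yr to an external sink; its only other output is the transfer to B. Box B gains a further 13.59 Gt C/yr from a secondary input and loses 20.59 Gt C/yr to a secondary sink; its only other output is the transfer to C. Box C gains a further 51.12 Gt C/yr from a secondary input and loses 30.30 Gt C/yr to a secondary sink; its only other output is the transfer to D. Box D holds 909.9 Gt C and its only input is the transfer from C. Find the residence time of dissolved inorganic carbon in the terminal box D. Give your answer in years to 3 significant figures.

Box A: F(A→B) = (49.05 + 62.79) − 32.92 = 78.920 Gt C/yr.
Box B: F(B→C) = (78.920 + 13.59) − 20.59 = 71.920 Gt C/yr.
Box C: F(C→D) = (71.920 + 51.12) − 30.30 = 92.740 Gt C/yr.
Box D throughput = its input = 92.740 Gt C/yr; τ = 909.9 / 92.740 = 9.811 yr.

9.81 yr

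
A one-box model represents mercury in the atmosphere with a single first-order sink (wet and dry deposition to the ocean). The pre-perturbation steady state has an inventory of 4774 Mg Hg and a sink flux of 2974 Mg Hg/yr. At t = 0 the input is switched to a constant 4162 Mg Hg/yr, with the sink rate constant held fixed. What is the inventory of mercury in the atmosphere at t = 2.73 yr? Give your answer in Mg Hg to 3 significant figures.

The sink rate constant is k = F₀/M₀ = 2974/4774 = 0.6230 yr⁻¹.
Solving dM/dt = F₁ − kM with M(0) = M₀ gives M(t) = F₁/k + (M₀ − F₁/k)·e^(−kt).
F₁/k = 4162/0.6230 = 6681.0 Mg Hg; kt = 0.6230 × 2.73 = 1.701, e^(−kt) = 0.1826.
M(2.73) = 6681.0 + (4774 − 6681.0) × 0.1826 = 6681.0 − 348.1 = 6332.9 Mg Hg.

6330 Mg Hg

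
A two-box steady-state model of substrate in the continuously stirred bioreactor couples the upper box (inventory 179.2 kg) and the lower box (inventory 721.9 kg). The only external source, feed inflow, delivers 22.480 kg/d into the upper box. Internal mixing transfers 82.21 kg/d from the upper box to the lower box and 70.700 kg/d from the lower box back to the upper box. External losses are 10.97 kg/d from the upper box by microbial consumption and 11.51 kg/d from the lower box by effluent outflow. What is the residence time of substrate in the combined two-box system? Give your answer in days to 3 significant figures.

40.1 d

Residence time in the combined system uses the total inventory and the total *external* removal — internal exchanges between the two boxes cancel.
M_total = 179.2 + 721.9 = 901.10 kg.
ΣF_external_out = 10.97 + 11.51 = 22.480 kg/d.
τ = M_total / ΣF_ext = 901.10 / 22.480 = 40.08 d.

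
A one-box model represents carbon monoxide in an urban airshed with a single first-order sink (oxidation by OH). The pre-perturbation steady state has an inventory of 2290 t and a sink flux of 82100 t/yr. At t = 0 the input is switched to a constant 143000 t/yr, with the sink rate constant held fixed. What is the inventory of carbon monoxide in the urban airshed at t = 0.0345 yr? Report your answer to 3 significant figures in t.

3500 t

The sink rate constant is k = F₀/M₀ = 82100/2290 = 35.85 yr⁻¹.
Solving dM/dt = F₁ − kM with M(0) = M₀ gives M(t) = F₁/k + (M₀ − F₁/k)·e^(−kt).
F₁/k = 143000/35.85 = 3988.7 t; kt = 35.85 × 0.0345 = 1.237, e^(−kt) = 0.2903.
M(0.0345) = 3988.7 + (2290 − 3988.7) × 0.2903 = 3988.7 − 493.1 = 3495.6 t.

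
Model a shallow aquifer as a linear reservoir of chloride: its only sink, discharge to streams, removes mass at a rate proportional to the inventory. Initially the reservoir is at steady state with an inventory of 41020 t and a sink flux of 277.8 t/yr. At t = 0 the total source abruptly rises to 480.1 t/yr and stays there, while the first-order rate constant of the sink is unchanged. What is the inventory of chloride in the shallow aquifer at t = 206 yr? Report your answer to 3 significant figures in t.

63500 t

Residence time τ = M₀/F₀ = 147.7 yr. The eventual steady state is M_∞ = M₀·(F₁/F₀) = 41020 × 480.1/277.8 = 70892 t.
The anomaly ΔM(t) = M(t) − M_∞ decays as ΔM₀·e^(−t/τ) with ΔM₀ = 41020 − 70892 = −29870 t.
At t = 206 yr, e^(−t/τ) = e^(−1.395) = 0.2478, so ΔM = −7402 t and M = 70892 − 7402 = 63489 t.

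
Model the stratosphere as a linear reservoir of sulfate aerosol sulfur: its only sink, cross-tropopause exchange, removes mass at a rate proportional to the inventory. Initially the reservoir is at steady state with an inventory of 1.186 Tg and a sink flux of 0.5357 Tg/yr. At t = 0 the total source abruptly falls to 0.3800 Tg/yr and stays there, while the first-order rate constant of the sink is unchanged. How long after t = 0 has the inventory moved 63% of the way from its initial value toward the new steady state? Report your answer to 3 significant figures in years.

τ = M₀/F₀ = 1.186/0.5357 = 2.214 yr.
The remaining gap fraction is e^(−t/τ); 63% covered ⇒ e^(−t/τ) = 0.370.
t = −τ ln(0.370) = 2.214 × 0.9943 = 2.201 yr.

2.20 yr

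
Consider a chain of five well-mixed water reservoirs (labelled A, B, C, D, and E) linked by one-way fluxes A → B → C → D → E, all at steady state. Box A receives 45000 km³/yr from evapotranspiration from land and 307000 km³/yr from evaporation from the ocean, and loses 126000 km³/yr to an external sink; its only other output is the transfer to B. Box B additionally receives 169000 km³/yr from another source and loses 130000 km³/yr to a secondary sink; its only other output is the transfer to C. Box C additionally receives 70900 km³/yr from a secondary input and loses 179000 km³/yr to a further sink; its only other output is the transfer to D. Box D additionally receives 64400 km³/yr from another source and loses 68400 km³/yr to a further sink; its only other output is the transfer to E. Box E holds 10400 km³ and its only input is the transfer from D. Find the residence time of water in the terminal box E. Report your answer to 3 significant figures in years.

Box A: F(A→B) = (45000 + 307000) − 126000 = 226000 km³/yr.
Box B: F(B→C) = (226000 + 169000) − 130000 = 265000 km³/yr.
Box C: F(C→D) = (265000 + 70900) − 179000 = 156900 km³/yr.
Box D: F(D→E) = (156900 + 64400) − 68400 = 152900 km³/yr.
Box E throughput = its input = 152900 km³/yr; τ = 10400 / 152900 = 0.06802 yr.

0.0680 yr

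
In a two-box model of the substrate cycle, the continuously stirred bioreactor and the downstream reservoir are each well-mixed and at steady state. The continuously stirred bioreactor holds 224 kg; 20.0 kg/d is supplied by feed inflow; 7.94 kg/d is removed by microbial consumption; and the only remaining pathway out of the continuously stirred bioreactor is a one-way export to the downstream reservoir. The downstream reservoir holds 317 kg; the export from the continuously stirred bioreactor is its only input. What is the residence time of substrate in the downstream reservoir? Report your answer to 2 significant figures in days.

Balance the continuously stirred bioreactor: ΣF_in = 20.000 kg/d.
Export to the downstream reservoir = ΣF_in − (7.94) = 12.060 kg/d.
At steady state the output of the downstream reservoir equals its input, 12.060 kg/d.
τ = M / F = 317 / 12.060 = 26.29 d.

26 d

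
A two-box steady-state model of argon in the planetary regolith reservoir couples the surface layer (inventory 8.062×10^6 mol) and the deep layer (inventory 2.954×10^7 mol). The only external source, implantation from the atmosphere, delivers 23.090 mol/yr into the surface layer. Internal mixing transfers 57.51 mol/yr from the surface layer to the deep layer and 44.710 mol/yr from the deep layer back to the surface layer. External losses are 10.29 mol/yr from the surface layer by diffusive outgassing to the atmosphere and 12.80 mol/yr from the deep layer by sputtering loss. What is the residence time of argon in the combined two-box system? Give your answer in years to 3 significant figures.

For the system as a whole, the A↔B exchange is internal and contributes nothing to the throughput; only the external sinks remove mass.
M_total = 8.062×10^6 + 2.954×10^7 = 3.7602×10^7 mol.
ΣF_external_out = 10.29 + 12.80 = 23.090 mol/yr.
τ = M_total / ΣF_ext = 3.7602×10^7 / 23.090 = 1.628×10^6 yr.

1.63×10^6 yr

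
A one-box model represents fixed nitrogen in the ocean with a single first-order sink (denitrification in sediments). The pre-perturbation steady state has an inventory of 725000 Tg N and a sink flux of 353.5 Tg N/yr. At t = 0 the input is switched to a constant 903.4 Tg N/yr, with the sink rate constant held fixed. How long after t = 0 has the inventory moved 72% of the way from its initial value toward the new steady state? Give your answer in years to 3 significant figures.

2610 yr

τ = M₀/F₀ = 725000/353.5 = 2051 yr.
The remaining gap fraction is e^(−t/τ); 72% covered ⇒ e^(−t/τ) = 0.280.
t = −τ ln(0.280) = 2051 × 1.273 = 2611 yr.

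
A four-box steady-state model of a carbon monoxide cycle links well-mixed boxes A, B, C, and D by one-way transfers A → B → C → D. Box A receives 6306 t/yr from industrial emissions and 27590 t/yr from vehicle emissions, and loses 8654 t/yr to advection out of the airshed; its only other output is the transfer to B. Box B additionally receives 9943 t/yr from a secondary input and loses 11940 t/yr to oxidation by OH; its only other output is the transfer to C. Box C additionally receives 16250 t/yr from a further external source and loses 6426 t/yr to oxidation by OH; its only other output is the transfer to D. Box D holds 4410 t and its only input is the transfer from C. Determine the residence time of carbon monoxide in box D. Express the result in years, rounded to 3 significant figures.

0.133 yr

Box A: F(A→B) = (6306 + 27590) − 8654 = 25242 t/yr.
Box B: F(B→C) = (25242 + 9943) − 11940 = 23245 t/yr.
Box C: F(C→D) = (23245 + 16250) − 6426 = 33069 t/yr.
Box D throughput = its input = 33069 t/yr; τ = 4410 / 33069 = 0.1334 yr.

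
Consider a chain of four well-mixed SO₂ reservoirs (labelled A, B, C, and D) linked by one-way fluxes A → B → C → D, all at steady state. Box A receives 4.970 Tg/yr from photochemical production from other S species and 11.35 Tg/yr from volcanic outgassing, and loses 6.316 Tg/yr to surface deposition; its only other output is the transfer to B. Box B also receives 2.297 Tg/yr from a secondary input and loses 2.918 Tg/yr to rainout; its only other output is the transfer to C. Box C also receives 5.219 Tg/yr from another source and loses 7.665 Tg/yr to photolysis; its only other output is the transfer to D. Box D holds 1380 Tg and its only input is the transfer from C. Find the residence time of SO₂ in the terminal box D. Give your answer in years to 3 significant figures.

199 yr

Box A: F(A→B) = (4.970 + 11.35) − 6.316 = 10.004 Tg/yr.
Box B: F(B→C) = (10.004 + 2.297) − 2.918 = 9.3830 Tg/yr.
Box C: F(C→D) = (9.3830 + 5.219) − 7.665 = 6.9370 Tg/yr.
Box D throughput = its input = 6.9370 Tg/yr; τ = 1380 / 6.9370 = 198.9 yr.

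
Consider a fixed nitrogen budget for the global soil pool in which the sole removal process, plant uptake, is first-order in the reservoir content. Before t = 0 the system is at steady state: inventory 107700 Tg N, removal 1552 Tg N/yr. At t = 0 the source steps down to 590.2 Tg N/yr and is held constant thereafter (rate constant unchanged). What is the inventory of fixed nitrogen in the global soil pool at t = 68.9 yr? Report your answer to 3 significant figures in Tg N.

65700 Tg N

τ = M₀/F₀ = 107700/1552 = 69.39 yr; rate constant k = 1/τ.
New steady state M_∞ = F₁/k = F₁·τ = 590.2 × 69.39 = 40957 Tg N.
M(t) = M_∞ + (M₀ − M_∞)·e^(−t/τ); t/τ = 68.9/69.39 = 0.9929, so e^(−t/τ) = 0.3705.
M(t) = 40957 + 66740 × 0.3705 = 65686 Tg N.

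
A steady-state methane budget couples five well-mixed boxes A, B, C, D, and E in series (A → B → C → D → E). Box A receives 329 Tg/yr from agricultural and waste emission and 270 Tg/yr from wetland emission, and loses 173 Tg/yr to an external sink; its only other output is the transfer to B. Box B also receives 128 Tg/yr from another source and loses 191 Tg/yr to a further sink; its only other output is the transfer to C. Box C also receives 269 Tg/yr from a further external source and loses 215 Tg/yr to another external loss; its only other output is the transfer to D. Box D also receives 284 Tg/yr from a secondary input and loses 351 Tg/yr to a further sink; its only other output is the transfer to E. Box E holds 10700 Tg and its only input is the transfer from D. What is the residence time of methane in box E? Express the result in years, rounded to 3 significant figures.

Box A: F(A→B) = (329 + 270) − 173 = 426.00 Tg/yr.
Box B: F(B→C) = (426.00 + 128) − 191 = 363.00 Tg/yr.
Box C: F(C→D) = (363.00 + 269) − 215 = 417.00 Tg/yr.
Box D: F(D→E) = (417.00 + 284) − 351 = 350.00 Tg/yr.
Box E throughput = its input = 350.00 Tg/yr; τ = 10700 / 350.00 = 30.57 yr.

30.6 yr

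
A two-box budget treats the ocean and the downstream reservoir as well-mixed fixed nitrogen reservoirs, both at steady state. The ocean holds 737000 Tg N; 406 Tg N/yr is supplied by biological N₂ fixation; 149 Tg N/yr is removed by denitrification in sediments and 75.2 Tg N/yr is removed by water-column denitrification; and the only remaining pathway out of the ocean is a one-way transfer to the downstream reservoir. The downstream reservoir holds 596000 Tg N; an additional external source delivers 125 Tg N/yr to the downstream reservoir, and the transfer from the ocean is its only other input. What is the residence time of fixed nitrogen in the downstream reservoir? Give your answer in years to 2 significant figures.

1900 yr

Balance the ocean: ΣF_in = 406.00 Tg N/yr.
Transfer to the downstream reservoir = ΣF_in − (149 + 75.2) = 181.80 Tg N/yr.
Total input to the downstream reservoir = 181.80 + 125 = 306.80 Tg N/yr; at steady state this equals its total output.
τ = M / F = 596000 / 306.80 = 1943 yr.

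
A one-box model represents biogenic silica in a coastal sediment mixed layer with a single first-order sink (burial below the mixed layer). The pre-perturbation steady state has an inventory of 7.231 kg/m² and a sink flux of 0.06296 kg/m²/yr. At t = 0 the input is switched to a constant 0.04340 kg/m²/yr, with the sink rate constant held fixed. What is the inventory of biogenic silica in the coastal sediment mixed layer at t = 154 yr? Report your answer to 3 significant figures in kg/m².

5.57 kg/m²

The sink rate constant is k = F₀/M₀ = 0.06296/7.231 = 0.008707 yr⁻¹.
Solving dM/dt = F₁ − kM with M(0) = M₀ gives M(t) = F₁/k + (M₀ − F₁/k)·e^(−kt).
F₁/k = 0.04340/0.008707 = 4.9845 kg/m²; kt = 0.008707 × 154 = 1.341, e^(−kt) = 0.2616.
M(154) = 4.9845 + (7.231 − 4.9845) × 0.2616 = 4.9845 + 0.5877 = 5.5722 kg/m².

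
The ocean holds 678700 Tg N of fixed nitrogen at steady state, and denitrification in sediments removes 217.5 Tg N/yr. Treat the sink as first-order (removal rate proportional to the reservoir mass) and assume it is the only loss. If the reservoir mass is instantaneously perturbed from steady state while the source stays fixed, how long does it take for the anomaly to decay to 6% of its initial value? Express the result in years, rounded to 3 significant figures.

For a linear reservoir the anomaly decays as exp(−t/τ) with τ = M/F = 678700/217.5 = 3120 yr.
exp(−t/τ) = 0.06 ⇒ t = −τ ln(0.06) = 3120 × 2.813 = 8779 yr.

8780 yr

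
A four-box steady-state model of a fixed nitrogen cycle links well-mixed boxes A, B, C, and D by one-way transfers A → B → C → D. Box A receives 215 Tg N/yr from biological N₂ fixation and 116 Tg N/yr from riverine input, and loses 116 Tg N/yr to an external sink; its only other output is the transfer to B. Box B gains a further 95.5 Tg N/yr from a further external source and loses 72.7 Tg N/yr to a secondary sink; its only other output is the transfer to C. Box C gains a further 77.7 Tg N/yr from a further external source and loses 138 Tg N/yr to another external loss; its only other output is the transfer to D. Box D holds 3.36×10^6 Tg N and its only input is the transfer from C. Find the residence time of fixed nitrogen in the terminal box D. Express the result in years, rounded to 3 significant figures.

18900 yr

Box A: F(A→B) = (215 + 116) − 116 = 215.00 Tg N/yr.
Box B: F(B→C) = (215.00 + 95.5) − 72.7 = 237.80 Tg N/yr.
Box C: F(C→D) = (237.80 + 77.7) − 138 = 177.50 Tg N/yr.
Box D throughput = its input = 177.50 Tg N/yr; τ = 3.36×10^6 / 177.50 = 18930 yr.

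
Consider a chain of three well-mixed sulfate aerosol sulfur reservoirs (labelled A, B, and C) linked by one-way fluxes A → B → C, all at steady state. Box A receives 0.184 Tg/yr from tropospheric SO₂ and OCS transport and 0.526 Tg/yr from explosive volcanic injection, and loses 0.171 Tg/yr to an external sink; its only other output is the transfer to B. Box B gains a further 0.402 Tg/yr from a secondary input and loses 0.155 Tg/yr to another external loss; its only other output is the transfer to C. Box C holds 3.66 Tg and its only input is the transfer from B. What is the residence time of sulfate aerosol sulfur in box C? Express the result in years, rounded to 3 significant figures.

Box A: F(A→B) = (0.184 + 0.526) − 0.171 = 0.53900 Tg/yr.
Box B: F(B→C) = (0.53900 + 0.402) − 0.155 = 0.78600 Tg/yr.
Box C throughput = its input = 0.78600 Tg/yr; τ = 3.66 / 0.78600 = 4.656 yr.

4.66 yr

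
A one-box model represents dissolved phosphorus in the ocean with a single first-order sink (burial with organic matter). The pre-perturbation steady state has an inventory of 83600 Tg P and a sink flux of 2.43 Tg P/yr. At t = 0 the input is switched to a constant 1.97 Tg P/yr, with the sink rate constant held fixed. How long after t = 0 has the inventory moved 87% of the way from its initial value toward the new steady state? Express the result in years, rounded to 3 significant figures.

τ = M₀/F₀ = 83600/2.43 = 34400 yr.
The remaining gap fraction is e^(−t/τ); 87% covered ⇒ e^(−t/τ) = 0.130.
t = −τ ln(0.130) = 34400 × 2.040 = 70190 yr.

70200 yr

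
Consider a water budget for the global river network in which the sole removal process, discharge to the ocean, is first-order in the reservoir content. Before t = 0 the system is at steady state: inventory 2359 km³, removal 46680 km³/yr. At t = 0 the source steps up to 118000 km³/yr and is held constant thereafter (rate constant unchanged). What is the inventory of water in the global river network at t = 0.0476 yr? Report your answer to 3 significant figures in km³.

Residence time τ = M₀/F₀ = 0.05054 yr. The eventual steady state is M_∞ = M₀·(F₁/F₀) = 2359 × 118000/46680 = 5963.2 km³.
The anomaly ΔM(t) = M(t) − M_∞ decays as ΔM₀·e^(−t/τ) with ΔM₀ = 2359 − 5963.2 = −3604 km³.
At t = 0.0476 yr, e^(−t/τ) = e^(−0.9419) = 0.3899, so ΔM = −1405 km³ and M = 5963.2 − 1405 = 4558.0 km³.

4560 km³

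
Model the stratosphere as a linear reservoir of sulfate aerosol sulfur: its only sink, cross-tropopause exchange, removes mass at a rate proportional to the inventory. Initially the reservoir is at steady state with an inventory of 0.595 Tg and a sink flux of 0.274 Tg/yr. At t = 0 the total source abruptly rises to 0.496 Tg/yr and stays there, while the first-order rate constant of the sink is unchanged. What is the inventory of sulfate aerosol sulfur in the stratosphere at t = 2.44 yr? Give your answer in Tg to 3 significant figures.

Residence time τ = M₀/F₀ = 2.172 yr. The eventual steady state is M_∞ = M₀·(F₁/F₀) = 0.595 × 0.496/0.274 = 1.0771 Tg.
The anomaly ΔM(t) = M(t) − M_∞ decays as ΔM₀·e^(−t/τ) with ΔM₀ = 0.595 − 1.0771 = −0.4821 Tg.
At t = 2.44 yr, e^(−t/τ) = e^(−1.124) = 0.3251, so ΔM = −0.1567 Tg and M = 1.0771 − 0.1567 = 0.92036 Tg.

0.920 Tg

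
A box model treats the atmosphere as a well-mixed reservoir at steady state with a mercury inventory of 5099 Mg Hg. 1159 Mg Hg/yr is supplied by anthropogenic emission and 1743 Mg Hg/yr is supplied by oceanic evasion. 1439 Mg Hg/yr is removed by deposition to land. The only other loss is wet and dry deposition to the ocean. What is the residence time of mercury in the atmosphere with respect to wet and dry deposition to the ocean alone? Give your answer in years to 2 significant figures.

At steady state ΣF_in = ΣF_out.
ΣF_in = 1159 + 1743 = 2902.0 Mg Hg/yr.
Wet and dry deposition to the ocean flux = ΣF_in − (1439) = 2902.0 − 1439 = 1463 Mg Hg/yr.
τ = M / F = 5099 / 1463 = 3.485 yr.

3.5 yr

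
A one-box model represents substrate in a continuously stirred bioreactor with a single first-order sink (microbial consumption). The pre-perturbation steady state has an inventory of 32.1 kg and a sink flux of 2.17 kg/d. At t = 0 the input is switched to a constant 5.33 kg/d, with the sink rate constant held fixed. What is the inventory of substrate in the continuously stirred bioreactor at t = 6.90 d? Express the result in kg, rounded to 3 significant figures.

49.5 kg

Residence time τ = M₀/F₀ = 14.79 d. The eventual steady state is M_∞ = M₀·(F₁/F₀) = 32.1 × 5.33/2.17 = 78.845 kg.
The anomaly ΔM(t) = M(t) − M_∞ decays as ΔM₀·e^(−t/τ) with ΔM₀ = 32.1 − 78.845 = −46.74 kg.
At t = 6.90 d, e^(−t/τ) = e^(−0.4664) = 0.6272, so ΔM = −29.32 kg and M = 78.845 − 29.32 = 49.525 kg.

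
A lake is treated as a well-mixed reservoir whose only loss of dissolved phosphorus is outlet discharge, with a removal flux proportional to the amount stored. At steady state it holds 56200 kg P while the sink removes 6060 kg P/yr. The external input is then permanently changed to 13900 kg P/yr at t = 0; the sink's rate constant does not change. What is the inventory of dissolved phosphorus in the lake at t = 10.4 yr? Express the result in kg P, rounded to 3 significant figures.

τ = M₀/F₀ = 56200/6060 = 9.274 yr; rate constant k = 1/τ.
New steady state M_∞ = F₁/k = F₁·τ = 13900 × 9.274 = 128910 kg P.
M(t) = M_∞ + (M₀ − M_∞)·e^(−t/τ); t/τ = 10.4/9.274 = 1.121, so e^(−t/τ) = 0.3258.
M(t) = 128910 − 72710 × 0.3258 = 105220 kg P.

105000 kg P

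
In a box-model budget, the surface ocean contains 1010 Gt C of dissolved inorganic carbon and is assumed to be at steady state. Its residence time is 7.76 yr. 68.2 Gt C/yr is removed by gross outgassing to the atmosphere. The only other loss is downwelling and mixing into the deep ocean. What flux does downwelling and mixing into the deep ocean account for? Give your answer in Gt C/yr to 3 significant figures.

62.0 Gt C/yr

Total removal F = M/τ = 1010 / 7.76 = 130.2 Gt C/yr.
Downwelling and mixing into the deep ocean = F − (68.2) = 130.2 − 68.20 = 61.95 Gt C/yr.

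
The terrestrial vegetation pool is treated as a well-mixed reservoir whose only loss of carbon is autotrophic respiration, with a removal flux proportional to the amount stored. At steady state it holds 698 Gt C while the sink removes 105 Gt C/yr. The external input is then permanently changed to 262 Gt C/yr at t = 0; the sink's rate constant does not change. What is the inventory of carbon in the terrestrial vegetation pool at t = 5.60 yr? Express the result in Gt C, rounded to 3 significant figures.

τ = M₀/F₀ = 698/105 = 6.648 yr; rate constant k = 1/τ.
New steady state M_∞ = F₁/k = F₁·τ = 262 × 6.648 = 1741.7 Gt C.
M(t) = M_∞ + (M₀ − M_∞)·e^(−t/τ); t/τ = 5.60/6.648 = 0.8424, so e^(−t/τ) = 0.4307.
M(t) = 1741.7 − 1044 × 0.4307 = 1292.2 Gt C.

1290 Gt C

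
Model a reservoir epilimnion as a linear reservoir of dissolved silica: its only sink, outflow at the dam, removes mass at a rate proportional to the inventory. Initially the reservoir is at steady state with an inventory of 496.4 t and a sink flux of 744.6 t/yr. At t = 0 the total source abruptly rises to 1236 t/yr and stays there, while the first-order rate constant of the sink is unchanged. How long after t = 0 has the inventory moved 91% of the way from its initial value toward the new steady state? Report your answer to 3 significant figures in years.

τ = M₀/F₀ = 496.4/744.6 = 0.6667 yr.
The remaining gap fraction is e^(−t/τ); 91% covered ⇒ e^(−t/τ) = 0.0900.
t = −τ ln(0.0900) = 0.6667 × 2.408 = 1.605 yr.

1.61 yr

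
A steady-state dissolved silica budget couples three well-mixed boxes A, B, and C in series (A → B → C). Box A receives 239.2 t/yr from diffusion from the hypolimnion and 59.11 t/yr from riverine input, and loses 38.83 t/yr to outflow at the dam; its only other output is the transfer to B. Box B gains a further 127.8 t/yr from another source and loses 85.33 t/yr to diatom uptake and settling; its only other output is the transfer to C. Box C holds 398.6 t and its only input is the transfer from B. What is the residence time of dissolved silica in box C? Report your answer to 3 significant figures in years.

Box A: F(A→B) = (239.2 + 59.11) − 38.83 = 259.48 t/yr.
Box B: F(B→C) = (259.48 + 127.8) − 85.33 = 301.95 t/yr.
Box C throughput = its input = 301.95 t/yr; τ = 398.6 / 301.95 = 1.320 yr.

1.32 yr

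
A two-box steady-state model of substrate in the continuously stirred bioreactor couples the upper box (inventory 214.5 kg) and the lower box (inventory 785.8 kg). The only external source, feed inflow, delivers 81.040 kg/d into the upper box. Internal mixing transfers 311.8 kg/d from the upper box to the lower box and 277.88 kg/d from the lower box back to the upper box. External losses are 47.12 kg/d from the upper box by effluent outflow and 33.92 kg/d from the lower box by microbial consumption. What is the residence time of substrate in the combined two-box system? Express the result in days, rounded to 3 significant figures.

Residence time in the combined system uses the total inventory and the total *external* removal — internal exchanges between the two boxes cancel.
M_total = 214.5 + 785.8 = 1000.3 kg.
ΣF_external_out = 47.12 + 33.92 = 81.040 kg/d.
τ = M_total / ΣF_ext = 1000.3 / 81.040 = 12.34 d.

12.3 d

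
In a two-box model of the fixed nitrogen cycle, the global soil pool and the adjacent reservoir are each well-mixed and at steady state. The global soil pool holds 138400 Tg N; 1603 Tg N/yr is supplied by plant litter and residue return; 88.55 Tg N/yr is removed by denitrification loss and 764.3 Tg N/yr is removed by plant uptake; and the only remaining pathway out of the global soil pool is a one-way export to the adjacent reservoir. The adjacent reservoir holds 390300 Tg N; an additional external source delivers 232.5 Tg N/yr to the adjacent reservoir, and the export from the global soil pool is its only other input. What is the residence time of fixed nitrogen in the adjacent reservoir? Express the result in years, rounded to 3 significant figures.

Balance the global soil pool: ΣF_in = 1603.0 Tg N/yr.
Export to the adjacent reservoir = ΣF_in − (88.55 + 764.3) = 750.15 Tg N/yr.
Total input to the adjacent reservoir = 750.15 + 232.5 = 982.65 Tg N/yr; at steady state this equals its total output.
τ = M / F = 390300 / 982.65 = 397.2 yr.

397 yr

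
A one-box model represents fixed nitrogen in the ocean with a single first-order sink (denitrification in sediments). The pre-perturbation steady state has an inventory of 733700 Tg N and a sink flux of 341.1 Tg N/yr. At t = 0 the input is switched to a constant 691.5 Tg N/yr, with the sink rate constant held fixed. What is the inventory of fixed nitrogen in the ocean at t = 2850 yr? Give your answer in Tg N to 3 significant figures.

1.29×10^6 Tg N

The sink rate constant is k = F₀/M₀ = 341.1/733700 = 0.0004649 yr⁻¹.
Solving dM/dt = F₁ − kM with M(0) = M₀ gives M(t) = F₁/k + (M₀ − F₁/k)·e^(−kt).
F₁/k = 691.5/0.0004649 = 1.4874×10^6 Tg N; kt = 0.0004649 × 2850 = 1.325, e^(−kt) = 0.2658.
M(2850) = 1.4874×10^6 + (733700 − 1.4874×10^6) × 0.2658 = 1.4874×10^6 − 200300 = 1.2871×10^6 Tg N.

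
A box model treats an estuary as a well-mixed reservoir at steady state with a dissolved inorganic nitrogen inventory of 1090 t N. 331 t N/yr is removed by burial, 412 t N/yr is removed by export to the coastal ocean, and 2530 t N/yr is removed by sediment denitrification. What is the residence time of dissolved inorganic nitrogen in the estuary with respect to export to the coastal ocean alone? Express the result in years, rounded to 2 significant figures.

2.6 yr

Residence time with respect to a single sink: τ = M / F_sink.
τ = 1090 / 412 = 2.646 yr.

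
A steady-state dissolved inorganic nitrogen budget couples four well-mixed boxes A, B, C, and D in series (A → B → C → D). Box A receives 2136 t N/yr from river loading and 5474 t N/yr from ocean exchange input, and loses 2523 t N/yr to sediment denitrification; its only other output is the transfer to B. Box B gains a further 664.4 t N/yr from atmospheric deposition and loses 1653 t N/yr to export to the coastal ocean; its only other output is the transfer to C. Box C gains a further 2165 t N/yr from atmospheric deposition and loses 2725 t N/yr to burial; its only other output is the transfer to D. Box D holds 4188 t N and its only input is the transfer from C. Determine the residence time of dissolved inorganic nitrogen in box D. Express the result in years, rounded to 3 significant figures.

Box A: F(A→B) = (2136 + 5474) − 2523 = 5087.0 t N/yr.
Box B: F(B→C) = (5087.0 + 664.4) − 1653 = 4098.4 t N/yr.
Box C: F(C→D) = (4098.4 + 2165) − 2725 = 3538.4 t N/yr.
Box D throughput = its input = 3538.4 t N/yr; τ = 4188 / 3538.4 = 1.184 yr.

1.18 yr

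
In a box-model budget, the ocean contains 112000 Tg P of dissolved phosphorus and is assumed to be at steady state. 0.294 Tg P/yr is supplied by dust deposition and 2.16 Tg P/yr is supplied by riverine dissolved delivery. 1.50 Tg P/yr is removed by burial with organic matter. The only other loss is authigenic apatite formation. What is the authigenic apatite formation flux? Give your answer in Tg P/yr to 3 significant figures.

At steady state ΣF_in = ΣF_out.
ΣF_in = 0.294 + 2.16 = 2.4540 Tg P/yr.
Authigenic apatite formation flux = ΣF_in − (1.50) = 2.4540 − 1.500 = 0.9540 Tg P/yr.

0.954 Tg P/yr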